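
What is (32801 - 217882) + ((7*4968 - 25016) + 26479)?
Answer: -148842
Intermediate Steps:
(32801 - 217882) + ((7*4968 - 25016) + 26479) = -185081 + ((34776 - 25016) + 26479) = -185081 + (9760 + 26479) = -185081 + 36239 = -148842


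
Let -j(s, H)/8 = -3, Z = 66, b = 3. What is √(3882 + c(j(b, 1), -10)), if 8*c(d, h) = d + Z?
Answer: √15573/2 ≈ 62.396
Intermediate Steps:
j(s, H) = 24 (j(s, H) = -8*(-3) = 24)
c(d, h) = 33/4 + d/8 (c(d, h) = (d + 66)/8 = (66 + d)/8 = 33/4 + d/8)
√(3882 + c(j(b, 1), -10)) = √(3882 + (33/4 + (⅛)*24)) = √(3882 + (33/4 + 3)) = √(3882 + 45/4) = √(15573/4) = √15573/2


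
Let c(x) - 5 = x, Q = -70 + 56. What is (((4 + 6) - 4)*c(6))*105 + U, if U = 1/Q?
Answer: 97019/14 ≈ 6929.9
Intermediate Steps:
Q = -14
c(x) = 5 + x
U = -1/14 (U = 1/(-14) = -1/14 ≈ -0.071429)
(((4 + 6) - 4)*c(6))*105 + U = (((4 + 6) - 4)*(5 + 6))*105 - 1/14 = ((10 - 4)*11)*105 - 1/14 = (6*11)*105 - 1/14 = 66*105 - 1/14 = 6930 - 1/14 = 97019/14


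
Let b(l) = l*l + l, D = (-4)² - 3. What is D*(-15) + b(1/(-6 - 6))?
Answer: -28091/144 ≈ -195.08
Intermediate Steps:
D = 13 (D = 16 - 3 = 13)
b(l) = l + l² (b(l) = l² + l = l + l²)
D*(-15) + b(1/(-6 - 6)) = 13*(-15) + (1 + 1/(-6 - 6))/(-6 - 6) = -195 + (1 + 1/(-12))/(-12) = -195 - (1 - 1/12)/12 = -195 - 1/12*11/12 = -195 - 11/144 = -28091/144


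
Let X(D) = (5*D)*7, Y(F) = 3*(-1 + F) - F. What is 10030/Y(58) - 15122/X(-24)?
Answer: 5066993/47460 ≈ 106.76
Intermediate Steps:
Y(F) = -3 + 2*F (Y(F) = (-3 + 3*F) - F = -3 + 2*F)
X(D) = 35*D
10030/Y(58) - 15122/X(-24) = 10030/(-3 + 2*58) - 15122/(35*(-24)) = 10030/(-3 + 116) - 15122/(-840) = 10030/113 - 15122*(-1/840) = 10030*(1/113) + 7561/420 = 10030/113 + 7561/420 = 5066993/47460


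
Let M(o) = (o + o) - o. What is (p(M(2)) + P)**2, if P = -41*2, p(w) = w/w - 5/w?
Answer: 27889/4 ≈ 6972.3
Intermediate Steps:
M(o) = o (M(o) = 2*o - o = o)
p(w) = 1 - 5/w
P = -82
(p(M(2)) + P)**2 = ((-5 + 2)/2 - 82)**2 = ((1/2)*(-3) - 82)**2 = (-3/2 - 82)**2 = (-167/2)**2 = 27889/4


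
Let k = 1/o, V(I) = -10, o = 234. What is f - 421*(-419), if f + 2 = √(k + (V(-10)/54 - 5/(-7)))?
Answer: 176397 + √1431066/1638 ≈ 1.7640e+5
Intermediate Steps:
k = 1/234 ≈ 0.0042735
f = -2 + √1431066/1638 (f = -2 + √(1/234 + (-10/54 - 5/(-7))) = -2 + √(1/234 + (-10*1/54 - 5*(-⅐))) = -2 + √(1/234 + (-5/27 + 5/7)) = -2 + √(1/234 + 100/189) = -2 + √(2621/4914) = -2 + √1431066/1638 ≈ -1.2697)
f - 421*(-419) = (-2 + √1431066/1638) - 421*(-419) = (-2 + √1431066/1638) + 176399 = 176397 + √1431066/1638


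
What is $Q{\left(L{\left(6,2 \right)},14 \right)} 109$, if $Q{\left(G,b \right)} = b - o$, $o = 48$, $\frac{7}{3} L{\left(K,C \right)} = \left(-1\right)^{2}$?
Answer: $-3706$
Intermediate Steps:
$L{\left(K,C \right)} = \frac{3}{7}$ ($L{\left(K,C \right)} = \frac{3 \left(-1\right)^{2}}{7} = \frac{3}{7} \cdot 1 = \frac{3}{7}$)
$Q{\left(G,b \right)} = -48 + b$ ($Q{\left(G,b \right)} = b - 48 = -48 + b$)
$Q{\left(L{\left(6,2 \right)},14 \right)} 109 = \left(-48 + 14\right) 109 = \left(-34\right) 109 = -3706$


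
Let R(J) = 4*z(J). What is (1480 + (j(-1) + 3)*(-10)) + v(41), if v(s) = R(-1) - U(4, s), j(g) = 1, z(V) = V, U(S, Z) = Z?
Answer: 1395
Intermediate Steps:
R(J) = 4*J
v(s) = -4 - s (v(s) = 4*(-1) - s = -4 - s)
(1480 + (j(-1) + 3)*(-10)) + v(41) = (1480 + (1 + 3)*(-10)) + (-4 - 1*41) = (1480 + 4*(-10)) + (-4 - 41) = (1480 - 40) - 45 = 1440 - 45 = 1395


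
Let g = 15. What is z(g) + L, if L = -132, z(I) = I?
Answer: -117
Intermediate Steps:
z(g) + L = 15 - 132 = -117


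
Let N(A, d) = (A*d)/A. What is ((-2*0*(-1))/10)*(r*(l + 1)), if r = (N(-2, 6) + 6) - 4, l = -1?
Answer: 0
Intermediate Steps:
N(A, d) = d
r = 8 (r = (6 + 6) - 4 = 12 - 4 = 8)
((-2*0*(-1))/10)*(r*(l + 1)) = ((-2*0*(-1))/10)*(8*(-1 + 1)) = ((0*(-1))*(1/10))*(8*0) = (0*(1/10))*0 = 0*0 = 0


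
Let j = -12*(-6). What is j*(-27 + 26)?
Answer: -72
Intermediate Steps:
j = 72
j*(-27 + 26) = 72*(-27 + 26) = 72*(-1) = -72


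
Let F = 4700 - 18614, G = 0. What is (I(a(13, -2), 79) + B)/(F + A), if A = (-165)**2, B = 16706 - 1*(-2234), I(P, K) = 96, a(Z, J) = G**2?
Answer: 19036/13311 ≈ 1.4301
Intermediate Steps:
a(Z, J) = 0 (a(Z, J) = 0**2 = 0)
B = 18940 (B = 16706 + 2234 = 18940)
F = -13914
A = 27225
(I(a(13, -2), 79) + B)/(F + A) = (96 + 18940)/(-13914 + 27225) = 19036/13311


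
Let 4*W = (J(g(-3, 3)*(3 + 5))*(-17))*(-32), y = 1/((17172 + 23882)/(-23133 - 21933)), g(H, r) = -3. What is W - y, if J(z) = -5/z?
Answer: 1812394/61581 ≈ 29.431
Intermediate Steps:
y = -22533/20527 (y = 1/(41054/(-45066)) = 1/(41054*(-1/45066)) = 1/(-20527/22533) = -22533/20527 ≈ -1.0977)
W = 85/3 (W = ((-5*(-1/(3*(3 + 5)))*(-17))*(-32))/4 = ((-5/((-3*8))*(-17))*(-32))/4 = ((-5/(-24)*(-17))*(-32))/4 = ((-5*(-1/24)*(-17))*(-32))/4 = (((5/24)*(-17))*(-32))/4 = (-85/24*(-32))/4 = (¼)*(340/3) = 85/3 ≈ 28.333)
W - y = 85/3 - 1*(-22533/20527) = 85/3 + 22533/20527 = 1812394/61581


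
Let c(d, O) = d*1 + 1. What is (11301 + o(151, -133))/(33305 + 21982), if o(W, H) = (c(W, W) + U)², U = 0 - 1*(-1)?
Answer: 11570/18429 ≈ 0.62782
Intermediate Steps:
U = 1 (U = 0 + 1 = 1)
c(d, O) = 1 + d (c(d, O) = d + 1 = 1 + d)
o(W, H) = (2 + W)² (o(W, H) = ((1 + W) + 1)² = (2 + W)²)
(11301 + o(151, -133))/(33305 + 21982) = (11301 + (2 + 151)²)/(33305 + 21982) = (11301 + 153²)/55287 = (11301 + 23409)*(1/55287) = 34710*(1/55287) = 11570/18429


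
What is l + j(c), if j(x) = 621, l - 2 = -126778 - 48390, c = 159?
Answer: -174545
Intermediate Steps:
l = -175166 (l = 2 + (-126778 - 48390) = 2 - 175168 = -175166)
l + j(c) = -175166 + 621 = -174545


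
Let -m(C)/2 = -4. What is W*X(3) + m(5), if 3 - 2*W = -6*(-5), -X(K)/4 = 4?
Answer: 224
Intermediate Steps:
X(K) = -16 (X(K) = -4*4 = -16)
m(C) = 8 (m(C) = -2*(-4) = 8)
W = -27/2 (W = 3/2 - (-3)*(-5) = 3/2 - 1/2*30 = 3/2 - 15 = -27/2 ≈ -13.500)
W*X(3) + m(5) = -27/2*(-16) + 8 = 216 + 8 = 224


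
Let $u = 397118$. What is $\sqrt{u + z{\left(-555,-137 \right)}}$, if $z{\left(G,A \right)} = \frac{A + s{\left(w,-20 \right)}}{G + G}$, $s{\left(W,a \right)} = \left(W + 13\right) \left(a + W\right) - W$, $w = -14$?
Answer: $\frac{\sqrt{489289186590}}{1110} \approx 630.17$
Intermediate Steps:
$s{\left(W,a \right)} = - W + \left(13 + W\right) \left(W + a\right)$ ($s{\left(W,a \right)} = \left(13 + W\right) \left(W + a\right) - W = - W + \left(13 + W\right) \left(W + a\right)$)
$z{\left(G,A \right)} = \frac{48 + A}{2 G}$ ($z{\left(G,A \right)} = \frac{A + \left(\left(-14\right)^{2} + 12 \left(-14\right) + 13 \left(-20\right) - -280\right)}{G + G} = \frac{A + \left(196 - 168 - 260 + 280\right)}{2 G} = \left(A + 48\right) \frac{1}{2 G} = \left(48 + A\right) \frac{1}{2 G} = \frac{48 + A}{2 G}$)
$\sqrt{u + z{\left(-555,-137 \right)}} = \sqrt{397118 + \frac{48 - 137}{2 \left(-555\right)}} = \sqrt{397118 + \frac{1}{2} \left(- \frac{1}{555}\right) \left(-89\right)} = \sqrt{397118 + \frac{89}{1110}} = \sqrt{\frac{440801069}{1110}} = \frac{\sqrt{489289186590}}{1110}$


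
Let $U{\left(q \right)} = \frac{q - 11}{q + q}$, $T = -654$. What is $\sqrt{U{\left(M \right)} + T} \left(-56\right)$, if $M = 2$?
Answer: $- 140 i \sqrt{105} \approx - 1434.6 i$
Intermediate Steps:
$U{\left(q \right)} = \frac{-11 + q}{2 q}$
$\sqrt{U{\left(M \right)} + T} \left(-56\right) = \sqrt{\frac{-11 + 2}{2 \cdot 2} - 654} \left(-56\right) = \sqrt{\frac{1}{2} \cdot \frac{1}{2} \left(-9\right) - 654} \left(-56\right) = \sqrt{- \frac{9}{4} - 654} \left(-56\right) = \sqrt{- \frac{2625}{4}} \left(-56\right) = \frac{5 i \sqrt{105}}{2} \left(-56\right) = - 140 i \sqrt{105}$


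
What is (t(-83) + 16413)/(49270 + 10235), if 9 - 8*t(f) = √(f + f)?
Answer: 43771/158680 - I*√166/476040 ≈ 0.27584 - 2.7065e-5*I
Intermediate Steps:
t(f) = 9/8 - √2*√f/8 (t(f) = 9/8 - √(f + f)/8 = 9/8 - √2*√f/8)
(t(-83) + 16413)/(49270 + 10235) = ((9/8 - √2*√(-83)/8) + 16413)/(49270 + 10235) = ((9/8 - √2*I*√83/8) + 16413)/59505 = ((9/8 - I*√166/8) + 16413)*(1/59505) = (131313/8 - I*√166/8)*(1/59505) = 43771/158680 - I*√166/476040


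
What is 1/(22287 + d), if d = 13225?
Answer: 1/35512 ≈ 2.8159e-5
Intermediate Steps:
1/(22287 + d) = 1/(22287 + 13225) = 1/35512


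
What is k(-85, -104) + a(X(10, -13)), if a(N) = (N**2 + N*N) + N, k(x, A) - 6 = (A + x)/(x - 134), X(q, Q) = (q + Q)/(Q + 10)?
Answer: 720/73 ≈ 9.8630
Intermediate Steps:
X(q, Q) = (Q + q)/(10 + Q)
k(x, A) = 6 + (A + x)/(-134 + x) (k(x, A) = 6 + (A + x)/(x - 134) = 6 + (A + x)/(-134 + x))
a(N) = N + 2*N**2 (a(N) = (N**2 + N**2) + N = 2*N**2 + N = N + 2*N**2)
k(-85, -104) + a(X(10, -13)) = (-804 - 104 + 7*(-85))/(-134 - 85) + ((-13 + 10)/(10 - 13))*(1 + 2*((-13 + 10)/(10 - 13))) = (-804 - 104 - 595)/(-219) + (-3/(-3))*(1 + 2*(-3/(-3))) = -1/219*(-1503) + (-1/3*(-3))*(1 + 2*(-1/3*(-3))) = 501/73 + 1*(1 + 2*1) = 501/73 + 1*(1 + 2) = 501/73 + 1*3 = 501/73 + 3 = 720/73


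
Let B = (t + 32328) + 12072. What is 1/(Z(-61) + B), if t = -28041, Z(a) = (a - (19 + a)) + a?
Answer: 1/16279 ≈ 6.1429e-5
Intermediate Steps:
Z(a) = -19 + a (Z(a) = (a + (-19 - a)) + a = -19 + a)
B = 16359 (B = (-28041 + 32328) + 12072 = 4287 + 12072 = 16359)
1/(Z(-61) + B) = 1/((-19 - 61) + 16359) = 1/(-80 + 16359) = 1/16279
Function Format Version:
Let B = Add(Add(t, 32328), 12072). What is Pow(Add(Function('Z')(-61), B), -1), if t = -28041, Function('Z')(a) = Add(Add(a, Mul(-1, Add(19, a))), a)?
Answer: Rational(1, 16279) ≈ 6.1429e-5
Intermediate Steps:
Function('Z')(a) = Add(-19, a) (Function('Z')(a) = Add(Add(a, Add(-19, Mul(-1, a))), a) = Add(-19, a))
B = 16359 (B = Add(Add(-28041, 32328), 12072) = Add(4287, 12072) = 16359)
Pow(Add(Function('Z')(-61), B), -1) = Pow(Add(Add(-19, -61), 16359), -1) = Pow(Add(-80, 16359), -1) = Pow(16279, -1) = Rational(1, 16279)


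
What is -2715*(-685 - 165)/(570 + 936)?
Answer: 384625/251 ≈ 1532.4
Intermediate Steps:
-2715*(-685 - 165)/(570 + 936) = -(-2307750)/1506 = -2715*(-425/753) = 384625/251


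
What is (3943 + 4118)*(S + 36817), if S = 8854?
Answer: 368153931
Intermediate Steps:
(3943 + 4118)*(S + 36817) = (3943 + 4118)*(8854 + 36817) = 8061*45671 = 368153931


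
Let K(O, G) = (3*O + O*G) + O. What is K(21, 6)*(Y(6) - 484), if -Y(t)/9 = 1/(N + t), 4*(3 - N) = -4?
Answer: -101829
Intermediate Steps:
N = 4 (N = 3 - ¼*(-4) = 3 + 1 = 4)
K(O, G) = 4*O + G*O (K(O, G) = (3*O + G*O) + O = 4*O + G*O)
Y(t) = -9/(4 + t)
K(21, 6)*(Y(6) - 484) = (21*(4 + 6))*(-9/(4 + 6) - 484) = (21*10)*(-9/10 - 484) = 210*(-9*⅒ - 484) = 210*(-9/10 - 484) = 210*(-4849/10) = -101829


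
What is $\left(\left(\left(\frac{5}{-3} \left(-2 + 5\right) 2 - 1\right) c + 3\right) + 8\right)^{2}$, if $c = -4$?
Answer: $3025$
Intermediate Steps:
$\left(\left(\left(\frac{5}{-3} \left(-2 + 5\right) 2 - 1\right) c + 3\right) + 8\right)^{2} = \left(\left(\left(\frac{5}{-3} \left(-2 + 5\right) 2 - 1\right) \left(-4\right) + 3\right) + 8\right)^{2} = \left(\left(\left(5 \left(- \frac{1}{3}\right) 3 \cdot 2 - 1\right) \left(-4\right) + 3\right) + 8\right)^{2} = \left(\left(\left(\left(- \frac{5}{3}\right) 3 \cdot 2 - 1\right) \left(-4\right) + 3\right) + 8\right)^{2} = \left(\left(\left(\left(-5\right) 2 - 1\right) \left(-4\right) + 3\right) + 8\right)^{2} = \left(\left(\left(-10 - 1\right) \left(-4\right) + 3\right) + 8\right)^{2} = \left(\left(\left(-11\right) \left(-4\right) + 3\right) + 8\right)^{2} = \left(\left(44 + 3\right) + 8\right)^{2} = \left(47 + 8\right)^{2} = 55^{2} = 3025$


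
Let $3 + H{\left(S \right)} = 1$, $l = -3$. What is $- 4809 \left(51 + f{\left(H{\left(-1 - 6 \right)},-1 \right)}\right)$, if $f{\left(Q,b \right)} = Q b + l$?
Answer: $-240450$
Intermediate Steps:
$H{\left(S \right)} = -2$ ($H{\left(S \right)} = -3 + 1 = -2$)
$f{\left(Q,b \right)} = -3 + Q b$ ($f{\left(Q,b \right)} = Q b - 3 = -3 + Q b$)
$- 4809 \left(51 + f{\left(H{\left(-1 - 6 \right)},-1 \right)}\right) = - 4809 \left(51 - 1\right) = \left(-4809\right) 50 = -240450$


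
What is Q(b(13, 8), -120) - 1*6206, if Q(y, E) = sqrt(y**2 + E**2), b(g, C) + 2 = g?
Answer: -6206 + sqrt(14521) ≈ -6085.5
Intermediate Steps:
b(g, C) = -2 + g
Q(y, E) = sqrt(E**2 + y**2)
Q(b(13, 8), -120) - 1*6206 = sqrt((-120)**2 + (-2 + 13)**2) - 1*6206 = sqrt(14400 + 11**2) - 6206 = sqrt(14400 + 121) - 6206 = sqrt(14521) - 6206 = -6206 + sqrt(14521)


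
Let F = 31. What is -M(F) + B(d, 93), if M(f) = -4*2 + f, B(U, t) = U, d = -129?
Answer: -152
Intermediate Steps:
M(f) = -8 + f
-M(F) + B(d, 93) = -(-8 + 31) - 129 = -1*23 - 129 = -23 - 129 = -152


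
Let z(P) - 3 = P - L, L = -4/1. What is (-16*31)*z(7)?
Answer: -6944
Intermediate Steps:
L = -4 (L = -4*1 = -4)
z(P) = 7 + P (z(P) = 3 + (P - 1*(-4)) = 3 + (P + 4) = 3 + (4 + P) = 7 + P)
(-16*31)*z(7) = (-16*31)*(7 + 7) = -496*14 = -6944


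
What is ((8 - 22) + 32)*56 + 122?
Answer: 1130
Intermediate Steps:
((8 - 22) + 32)*56 + 122 = (-14 + 32)*56 + 122 = 18*56 + 122 = 1008 + 122 = 1130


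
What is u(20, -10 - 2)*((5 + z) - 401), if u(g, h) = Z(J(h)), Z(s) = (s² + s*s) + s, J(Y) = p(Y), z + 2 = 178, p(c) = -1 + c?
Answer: -71500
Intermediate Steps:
z = 176 (z = -2 + 178 = 176)
J(Y) = -1 + Y
Z(s) = s + 2*s² (Z(s) = (s² + s²) + s = 2*s² + s = s + 2*s²)
u(g, h) = (-1 + h)*(-1 + 2*h) (u(g, h) = (-1 + h)*(1 + 2*(-1 + h)) = (-1 + h)*(1 + (-2 + 2*h)) = (-1 + h)*(-1 + 2*h))
u(20, -10 - 2)*((5 + z) - 401) = ((-1 + (-10 - 2))*(-1 + 2*(-10 - 2)))*((5 + 176) - 401) = ((-1 - 12)*(-1 + 2*(-12)))*(181 - 401) = -13*(-1 - 24)*(-220) = -13*(-25)*(-220) = 325*(-220) = -71500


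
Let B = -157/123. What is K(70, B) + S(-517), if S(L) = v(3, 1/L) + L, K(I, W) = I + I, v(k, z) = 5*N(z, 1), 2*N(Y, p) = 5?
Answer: -729/2 ≈ -364.50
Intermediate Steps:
N(Y, p) = 5/2 (N(Y, p) = (½)*5 = 5/2)
B = -157/123 (B = -157*1/123 = -157/123 ≈ -1.2764)
v(k, z) = 25/2 (v(k, z) = 5*(5/2) = 25/2)
K(I, W) = 2*I
S(L) = 25/2 + L
K(70, B) + S(-517) = 2*70 + (25/2 - 517) = 140 - 1009/2 = -729/2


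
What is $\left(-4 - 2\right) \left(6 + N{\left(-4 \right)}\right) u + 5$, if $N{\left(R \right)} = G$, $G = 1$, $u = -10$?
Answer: $425$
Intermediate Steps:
$N{\left(R \right)} = 1$
$\left(-4 - 2\right) \left(6 + N{\left(-4 \right)}\right) u + 5 = \left(-4 - 2\right) \left(6 + 1\right) \left(-10\right) + 5 = \left(-6\right) 7 \left(-10\right) + 5 = \left(-42\right) \left(-10\right) + 5 = 420 + 5 = 425$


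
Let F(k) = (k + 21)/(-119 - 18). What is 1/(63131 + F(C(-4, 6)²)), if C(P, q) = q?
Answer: 137/8648890 ≈ 1.5840e-5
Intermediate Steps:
F(k) = -21/137 - k/137 (F(k) = (21 + k)/(-137) = (21 + k)*(-1/137) = -21/137 - k/137)
1/(63131 + F(C(-4, 6)²)) = 1/(63131 + (-21/137 - 1/137*6²)) = 1/(63131 + (-21/137 - 1/137*36)) = 1/(63131 + (-21/137 - 36/137)) = 1/(63131 - 57/137) = 1/(8648890/137) = 137/8648890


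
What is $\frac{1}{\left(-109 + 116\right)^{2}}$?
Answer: $\frac{1}{49} \approx 0.020408$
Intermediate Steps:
$\frac{1}{\left(-109 + 116\right)^{2}} = \frac{1}{7^{2}} = \frac{1}{49}$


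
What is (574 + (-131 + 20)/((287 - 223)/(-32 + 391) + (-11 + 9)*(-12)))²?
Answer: 24428019585841/75342400 ≈ 3.2423e+5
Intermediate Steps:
(574 + (-131 + 20)/((287 - 223)/(-32 + 391) + (-11 + 9)*(-12)))² = (574 - 111/(64/359 - 2*(-12)))² = (574 - 111/(64*(1/359) + 24))² = (574 - 111/(64/359 + 24))² = (574 - 111/8680/359)² = (574 - 111*359/8680)² = (574 - 39849/8680)² = (4942471/8680)² = 24428019585841/75342400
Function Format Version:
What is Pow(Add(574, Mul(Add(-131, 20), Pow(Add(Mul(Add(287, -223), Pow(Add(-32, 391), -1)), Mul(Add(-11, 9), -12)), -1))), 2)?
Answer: Rational(24428019585841, 75342400) ≈ 3.2423e+5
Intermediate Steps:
Pow(Add(574, Mul(Add(-131, 20), Pow(Add(Mul(Add(287, -223), Pow(Add(-32, 391), -1)), Mul(Add(-11, 9), -12)), -1))), 2) = Pow(Add(574, Mul(-111, Pow(Add(Mul(64, Pow(359, -1)), Mul(-2, -12)), -1))), 2) = Pow(Add(574, Mul(-111, Pow(Add(Mul(64, Rational(1, 359)), 24), -1))), 2) = Pow(Add(574, Mul(-111, Pow(Add(Rational(64, 359), 24), -1))), 2) = Pow(Add(574, Mul(-111, Pow(Rational(8680, 359), -1))), 2) = Pow(Add(574, Mul(-111, Rational(359, 8680))), 2) = Pow(Add(574, Rational(-39849, 8680)), 2) = Pow(Rational(4942471, 8680), 2) = Rational(24428019585841, 75342400)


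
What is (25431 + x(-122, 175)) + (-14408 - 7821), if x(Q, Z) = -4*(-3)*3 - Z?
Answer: 3063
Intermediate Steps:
x(Q, Z) = 36 - Z (x(Q, Z) = 12*3 - Z = 36 - Z)
(25431 + x(-122, 175)) + (-14408 - 7821) = (25431 + (36 - 1*175)) + (-14408 - 7821) = (25431 + (36 - 175)) - 22229 = (25431 - 139) - 22229 = 25292 - 22229 = 3063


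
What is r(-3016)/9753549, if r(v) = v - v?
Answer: 0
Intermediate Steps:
r(v) = 0
r(-3016)/9753549 = 0/9753549 = 0*(1/9753549) = 0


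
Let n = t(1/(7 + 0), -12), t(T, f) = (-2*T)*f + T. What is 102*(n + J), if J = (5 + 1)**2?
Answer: 28254/7 ≈ 4036.3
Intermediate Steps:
J = 36 (J = 6**2 = 36)
t(T, f) = T - 2*T*f (t(T, f) = -2*T*f + T = T - 2*T*f)
n = 25/7 (n = (1 - 2*(-12))/(7 + 0) = (1 + 24)/7 = (1/7)*25 = 25/7 ≈ 3.5714)
102*(n + J) = 102*(25/7 + 36) = 102*(277/7) = 28254/7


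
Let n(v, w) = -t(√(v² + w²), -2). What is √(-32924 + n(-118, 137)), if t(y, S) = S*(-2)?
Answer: 28*I*√42 ≈ 181.46*I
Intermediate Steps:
t(y, S) = -2*S
n(v, w) = -4 (n(v, w) = -(-2)*(-2) = -1*4 = -4)
√(-32924 + n(-118, 137)) = √(-32924 - 4) = √(-32928) = 28*I*√42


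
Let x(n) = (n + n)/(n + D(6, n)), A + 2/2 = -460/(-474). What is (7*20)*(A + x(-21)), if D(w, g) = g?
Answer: 32200/237 ≈ 135.86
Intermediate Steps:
A = -7/237 (A = -1 - 460/(-474) = -1 - 460*(-1/474) = -1 + 230/237 = -7/237 ≈ -0.029536)
x(n) = 1 (x(n) = (n + n)/(n + n) = (2*n)/((2*n)) = (2*n)*(1/(2*n)) = 1)
(7*20)*(A + x(-21)) = (7*20)*(-7/237 + 1) = 140*(230/237) = 32200/237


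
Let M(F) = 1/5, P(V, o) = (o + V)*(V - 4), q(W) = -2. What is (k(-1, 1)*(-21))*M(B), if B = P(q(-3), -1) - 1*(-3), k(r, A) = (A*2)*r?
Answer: 42/5 ≈ 8.4000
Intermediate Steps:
P(V, o) = (-4 + V)*(V + o) (P(V, o) = (V + o)*(-4 + V) = (-4 + V)*(V + o))
k(r, A) = 2*A*r (k(r, A) = (2*A)*r = 2*A*r)
B = 21 (B = ((-2)² - 4*(-2) - 4*(-1) - 2*(-1)) - 1*(-3) = (4 + 8 + 4 + 2) + 3 = 18 + 3 = 21)
M(F) = ⅕
(k(-1, 1)*(-21))*M(B) = ((2*1*(-1))*(-21))*(⅕) = -2*(-21)*(⅕) = 42*(⅕) = 42/5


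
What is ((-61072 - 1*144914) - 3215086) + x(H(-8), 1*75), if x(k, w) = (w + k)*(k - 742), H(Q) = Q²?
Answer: -3515314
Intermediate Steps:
x(k, w) = (-742 + k)*(k + w) (x(k, w) = (k + w)*(-742 + k) = (-742 + k)*(k + w))
((-61072 - 1*144914) - 3215086) + x(H(-8), 1*75) = ((-61072 - 1*144914) - 3215086) + (((-8)²)² - 742*(-8)² - 742*75 + (-8)²*(1*75)) = ((-61072 - 144914) - 3215086) + (64² - 742*64 - 742*75 + 64*75) = (-205986 - 3215086) + (4096 - 47488 - 55650 + 4800) = -3421072 - 94242 = -3515314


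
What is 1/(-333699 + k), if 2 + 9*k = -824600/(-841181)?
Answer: -7570629/2526312184433 ≈ -2.9967e-6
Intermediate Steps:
k = -857762/7570629 (k = -2/9 + (-824600/(-841181))/9 = -2/9 + (-824600*(-1/841181))/9 = -2/9 + (⅑)*(824600/841181) = -2/9 + 824600/7570629 = -857762/7570629 ≈ -0.11330)
1/(-333699 + k) = 1/(-333699 - 857762/7570629) = 1/(-2526312184433/7570629) = -7570629/2526312184433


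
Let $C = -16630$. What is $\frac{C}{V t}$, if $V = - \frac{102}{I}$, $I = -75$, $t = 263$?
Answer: $- \frac{207875}{4471} \approx -46.494$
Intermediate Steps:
$V = \frac{34}{25}$ ($V = - \frac{102}{-75} = \left(-102\right) \left(- \frac{1}{75}\right) = \frac{34}{25} \approx 1.36$)
$\frac{C}{V t} = - \frac{16630}{\frac{34}{25} \cdot 263} = - \frac{16630}{\frac{8942}{25}} = \left(-16630\right) \frac{25}{8942} = - \frac{207875}{4471}$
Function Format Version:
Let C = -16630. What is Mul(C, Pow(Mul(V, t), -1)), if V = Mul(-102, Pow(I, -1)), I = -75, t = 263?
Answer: Rational(-207875, 4471) ≈ -46.494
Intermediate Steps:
V = Rational(34, 25) (V = Mul(-102, Pow(-75, -1)) = Mul(-102, Rational(-1, 75)) = Rational(34, 25) ≈ 1.3600)
Mul(C, Pow(Mul(V, t), -1)) = Mul(-16630, Pow(Mul(Rational(34, 25), 263), -1)) = Mul(-16630, Pow(Rational(8942, 25), -1)) = Mul(-16630, Rational(25, 8942)) = Rational(-207875, 4471)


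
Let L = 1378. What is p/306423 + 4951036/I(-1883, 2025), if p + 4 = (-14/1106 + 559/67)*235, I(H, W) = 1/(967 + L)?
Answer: 18830514462549136298/1621896939 ≈ 1.1610e+10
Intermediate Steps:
I(H, W) = 1/2345 (I(H, W) = 1/(967 + 1378) = 1/2345)
p = 10340918/5293 (p = -4 + (-14/1106 + 559/67)*235 = -4 + (-14*1/1106 + 559*(1/67))*235 = -4 + (-1/79 + 559/67)*235 = -4 + (44094/5293)*235 = -4 + 10362090/5293 = 10340918/5293 ≈ 1953.7)
p/306423 + 4951036/I(-1883, 2025) = (10340918/5293)/306423 + 4951036/(1/2345) = (10340918/5293)*(1/306423) + 4951036*2345 = 10340918/1621896939 + 11610179420 = 18830514462549136298/1621896939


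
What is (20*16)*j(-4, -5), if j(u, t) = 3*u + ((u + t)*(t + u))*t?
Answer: -133440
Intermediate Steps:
j(u, t) = 3*u + t*(t + u)² (j(u, t) = 3*u + ((t + u)*(t + u))*t = 3*u + (t + u)²*t = 3*u + t*(t + u)²)
(20*16)*j(-4, -5) = (20*16)*(3*(-4) - 5*(-5 - 4)²) = 320*(-12 - 5*(-9)²) = 320*(-12 - 5*81) = 320*(-12 - 405) = 320*(-417) = -133440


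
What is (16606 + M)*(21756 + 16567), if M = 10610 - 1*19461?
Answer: 297194865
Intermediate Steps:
M = -8851 (M = 10610 - 19461 = -8851)
(16606 + M)*(21756 + 16567) = (16606 - 8851)*(21756 + 16567) = 7755*38323 = 297194865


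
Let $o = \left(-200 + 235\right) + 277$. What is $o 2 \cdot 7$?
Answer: $4368$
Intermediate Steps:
$o = 312$ ($o = 35 + 277 = 312$)
$o 2 \cdot 7 = 312 \cdot 2 \cdot 7 = 312 \cdot 14 = 4368$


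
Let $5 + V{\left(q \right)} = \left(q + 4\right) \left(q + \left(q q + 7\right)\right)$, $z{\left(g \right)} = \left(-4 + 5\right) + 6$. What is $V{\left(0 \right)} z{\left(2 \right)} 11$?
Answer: $1771$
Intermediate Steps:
$z{\left(g \right)} = 7$ ($z{\left(g \right)} = 1 + 6 = 7$)
$V{\left(q \right)} = -5 + \left(4 + q\right) \left(7 + q + q^{2}\right)$ ($V{\left(q \right)} = -5 + \left(q + 4\right) \left(q + \left(q q + 7\right)\right) = -5 + \left(4 + q\right) \left(q + \left(q^{2} + 7\right)\right) = -5 + \left(4 + q\right) \left(q + \left(7 + q^{2}\right)\right) = -5 + \left(4 + q\right) \left(7 + q + q^{2}\right)$)
$V{\left(0 \right)} z{\left(2 \right)} 11 = \left(23 + 0^{3} + 5 \cdot 0^{2} + 11 \cdot 0\right) 7 \cdot 11 = \left(23 + 0 + 5 \cdot 0 + 0\right) 7 \cdot 11 = \left(23 + 0 + 0 + 0\right) 7 \cdot 11 = 23 \cdot 7 \cdot 11 = 161 \cdot 11 = 1771$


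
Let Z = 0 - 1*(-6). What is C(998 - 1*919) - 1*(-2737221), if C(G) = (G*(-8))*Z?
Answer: 2733429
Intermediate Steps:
Z = 6 (Z = 0 + 6 = 6)
C(G) = -48*G (C(G) = (G*(-8))*6 = -8*G*6 = -48*G)
C(998 - 1*919) - 1*(-2737221) = -48*(998 - 1*919) - 1*(-2737221) = -48*(998 - 919) + 2737221 = -48*79 + 2737221 = -3792 + 2737221 = 2733429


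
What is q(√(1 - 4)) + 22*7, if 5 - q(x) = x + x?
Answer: 159 - 2*I*√3 ≈ 159.0 - 3.4641*I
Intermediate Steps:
q(x) = 5 - 2*x (q(x) = 5 - (x + x) = 5 - 2*x)
q(√(1 - 4)) + 22*7 = (5 - 2*√(1 - 4)) + 22*7 = (5 - 2*I*√3) + 154 = 159 - 2*I*√3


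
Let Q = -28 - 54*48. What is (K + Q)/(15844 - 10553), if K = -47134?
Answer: -49754/5291 ≈ -9.4035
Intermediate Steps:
Q = -2620 (Q = -28 - 2592 = -2620)
(K + Q)/(15844 - 10553) = (-47134 - 2620)/(15844 - 10553) = -49754/5291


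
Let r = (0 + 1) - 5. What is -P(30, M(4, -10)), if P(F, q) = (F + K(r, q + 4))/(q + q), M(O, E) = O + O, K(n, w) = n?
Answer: -13/8 ≈ -1.6250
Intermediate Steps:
r = -4 (r = 1 - 5 = -4)
M(O, E) = 2*O
P(F, q) = (-4 + F)/(2*q) (P(F, q) = (F - 4)/(q + q) = (-4 + F)/((2*q)) = (-4 + F)*(1/(2*q)) = (-4 + F)/(2*q))
-P(30, M(4, -10)) = -(-4 + 30)/(2*(2*4)) = -26/(2*8) = -1*13/8 = -13/8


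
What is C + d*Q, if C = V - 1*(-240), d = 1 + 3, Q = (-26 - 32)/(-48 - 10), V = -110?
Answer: 134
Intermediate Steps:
Q = 1 (Q = -58/(-58) = -58*(-1/58) = 1)
d = 4
C = 130 (C = -110 - 1*(-240) = -110 + 240 = 130)
C + d*Q = 130 + 4*1 = 130 + 4 = 134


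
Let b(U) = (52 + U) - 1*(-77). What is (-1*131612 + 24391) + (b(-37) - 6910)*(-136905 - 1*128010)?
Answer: 1806083249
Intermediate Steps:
b(U) = 129 + U (b(U) = (52 + U) + 77 = 129 + U)
(-1*131612 + 24391) + (b(-37) - 6910)*(-136905 - 1*128010) = (-1*131612 + 24391) + ((129 - 37) - 6910)*(-136905 - 1*128010) = (-131612 + 24391) + (92 - 6910)*(-136905 - 128010) = -107221 - 6818*(-264915) = -107221 + 1806190470 = 1806083249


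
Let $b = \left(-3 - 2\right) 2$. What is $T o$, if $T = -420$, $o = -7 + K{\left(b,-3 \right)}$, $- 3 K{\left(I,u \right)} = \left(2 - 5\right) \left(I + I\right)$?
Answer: $11340$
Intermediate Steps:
$b = -10$ ($b = \left(-5\right) 2 = -10$)
$K{\left(I,u \right)} = 2 I$ ($K{\left(I,u \right)} = - \frac{\left(2 - 5\right) \left(I + I\right)}{3} = - \frac{\left(-3\right) 2 I}{3} = - \frac{\left(-6\right) I}{3} = 2 I$)
$o = -27$ ($o = -7 + 2 \left(-10\right) = -7 - 20 = -27$)
$T o = \left(-420\right) \left(-27\right) = 11340$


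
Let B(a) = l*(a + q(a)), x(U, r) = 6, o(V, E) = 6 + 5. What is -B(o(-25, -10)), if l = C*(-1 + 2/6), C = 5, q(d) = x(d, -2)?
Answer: 170/3 ≈ 56.667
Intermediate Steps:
o(V, E) = 11
q(d) = 6
l = -10/3 (l = 5*(-1 + 2/6) = 5*(-1 + 2*(⅙)) = 5*(-1 + ⅓) = 5*(-⅔) = -10/3 ≈ -3.3333)
B(a) = -20 - 10*a/3 (B(a) = -10*(a + 6)/3 = -10*(6 + a)/3 = -20 - 10*a/3)
-B(o(-25, -10)) = -(-20 - 10/3*11) = -(-20 - 110/3) = -1*(-170/3) = 170/3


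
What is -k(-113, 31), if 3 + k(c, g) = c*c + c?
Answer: -12653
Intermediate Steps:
k(c, g) = -3 + c + c² (k(c, g) = -3 + (c*c + c) = -3 + (c² + c) = -3 + (c + c²) = -3 + c + c²)
-k(-113, 31) = -(-3 - 113 + (-113)²) = -(-3 - 113 + 12769) = -1*12653 = -12653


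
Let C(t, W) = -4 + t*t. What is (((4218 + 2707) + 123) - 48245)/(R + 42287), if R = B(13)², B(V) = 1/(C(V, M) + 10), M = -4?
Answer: -1261658125/1295039376 ≈ -0.97422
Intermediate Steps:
C(t, W) = -4 + t²
B(V) = 1/(6 + V²) (B(V) = 1/((-4 + V²) + 10) = 1/(6 + V²))
R = 1/30625 (R = (1/(6 + 13²))² = (1/(6 + 169))² = (1/175)² = 1/30625 ≈ 3.2653e-5)
(((4218 + 2707) + 123) - 48245)/(R + 42287) = (((4218 + 2707) + 123) - 48245)/(1/30625 + 42287) = ((6925 + 123) - 48245)/(1295039376/30625) = (7048 - 48245)*(30625/1295039376) = -41197*30625/1295039376 = -1261658125/1295039376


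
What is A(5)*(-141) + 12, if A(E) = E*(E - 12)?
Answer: 4947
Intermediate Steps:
A(E) = E*(-12 + E)
A(5)*(-141) + 12 = (5*(-12 + 5))*(-141) + 12 = (5*(-7))*(-141) + 12 = -35*(-141) + 12 = 4935 + 12 = 4947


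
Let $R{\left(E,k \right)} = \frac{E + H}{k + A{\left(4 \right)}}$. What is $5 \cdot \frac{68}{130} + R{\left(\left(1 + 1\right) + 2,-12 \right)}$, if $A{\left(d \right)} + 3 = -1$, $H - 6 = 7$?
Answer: $\frac{323}{208} \approx 1.5529$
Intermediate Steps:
$H = 13$ ($H = 6 + 7 = 13$)
$A{\left(d \right)} = -4$ ($A{\left(d \right)} = -3 - 1 = -4$)
$R{\left(E,k \right)} = \frac{13 + E}{-4 + k}$ ($R{\left(E,k \right)} = \frac{E + 13}{k - 4} = \frac{13 + E}{-4 + k}$)
$5 \cdot \frac{68}{130} + R{\left(\left(1 + 1\right) + 2,-12 \right)} = 5 \cdot \frac{68}{130} + \frac{13 + \left(\left(1 + 1\right) + 2\right)}{-4 - 12} = 5 \cdot 68 \cdot \frac{1}{130} + \frac{13 + \left(2 + 2\right)}{-16} = 5 \cdot \frac{34}{65} - \frac{13 + 4}{16} = \frac{34}{13} - \frac{17}{16} = \frac{323}{208}$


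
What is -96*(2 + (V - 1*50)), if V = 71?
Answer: -2208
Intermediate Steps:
-96*(2 + (V - 1*50)) = -96*(2 + (71 - 1*50)) = -96*(2 + (71 - 50)) = -96*(2 + 21) = -96*23 = -2208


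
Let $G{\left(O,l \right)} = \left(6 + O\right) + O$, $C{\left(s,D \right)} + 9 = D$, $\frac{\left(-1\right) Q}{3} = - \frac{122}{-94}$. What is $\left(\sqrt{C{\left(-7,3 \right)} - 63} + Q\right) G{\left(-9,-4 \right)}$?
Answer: $\frac{2196}{47} - 12 i \sqrt{69} \approx 46.723 - 99.679 i$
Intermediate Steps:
$Q = - \frac{183}{47}$ ($Q = - 3 \left(- \frac{122}{-94}\right) = - 3 \left(\left(-122\right) \left(- \frac{1}{94}\right)\right) = \left(-3\right) \frac{61}{47} = - \frac{183}{47} \approx -3.8936$)
$C{\left(s,D \right)} = -9 + D$
$G{\left(O,l \right)} = 6 + 2 O$
$\left(\sqrt{C{\left(-7,3 \right)} - 63} + Q\right) G{\left(-9,-4 \right)} = \left(\sqrt{\left(-9 + 3\right) - 63} - \frac{183}{47}\right) \left(6 + 2 \left(-9\right)\right) = \left(\sqrt{-6 - 63} - \frac{183}{47}\right) \left(6 - 18\right) = \left(\sqrt{-69} - \frac{183}{47}\right) \left(-12\right) = \left(i \sqrt{69} - \frac{183}{47}\right) \left(-12\right) = \left(- \frac{183}{47} + i \sqrt{69}\right) \left(-12\right) = \frac{2196}{47} - 12 i \sqrt{69}$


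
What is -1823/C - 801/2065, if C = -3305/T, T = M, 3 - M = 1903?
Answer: -1431037561/1364965 ≈ -1048.4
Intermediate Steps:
M = -1900 (M = 3 - 1*1903 = 3 - 1903 = -1900)
T = -1900
C = 661/380 (C = -3305/(-1900) = -3305*(-1/1900) = 661/380 ≈ 1.7395)
-1823/C - 801/2065 = -1823/661/380 - 801/2065 = -1823*380/661 - 801*1/2065 = -692740/661 - 801/2065 = -1431037561/1364965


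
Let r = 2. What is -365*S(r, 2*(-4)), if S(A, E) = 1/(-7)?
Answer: 365/7 ≈ 52.143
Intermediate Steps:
S(A, E) = -⅐
-365*S(r, 2*(-4)) = -365*(-⅐) = 365/7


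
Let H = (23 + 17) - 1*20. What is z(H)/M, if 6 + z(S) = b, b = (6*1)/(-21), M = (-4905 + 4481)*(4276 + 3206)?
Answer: 11/5551644 ≈ 1.9814e-6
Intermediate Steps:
M = -3172368 (M = -424*7482 = -3172368)
H = 20 (H = 40 - 20 = 20)
b = -2/7 (b = 6*(-1/21) = -2/7 ≈ -0.28571)
z(S) = -44/7 (z(S) = -6 - 2/7 = -44/7)
z(H)/M = -44/7/(-3172368) = -44/7*(-1/3172368) = 11/5551644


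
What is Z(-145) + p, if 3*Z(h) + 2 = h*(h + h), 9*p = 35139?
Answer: 53761/3 ≈ 17920.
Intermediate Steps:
p = 11713/3 (p = (1/9)*35139 = 11713/3 ≈ 3904.3)
Z(h) = -2/3 + 2*h**2/3 (Z(h) = -2/3 + (h*(h + h))/3 = -2/3 + (h*(2*h))/3 = -2/3 + (2*h**2)/3 = -2/3 + 2*h**2/3)
Z(-145) + p = (-2/3 + (2/3)*(-145)**2) + 11713/3 = (-2/3 + (2/3)*21025) + 11713/3 = (-2/3 + 42050/3) + 11713/3 = 14016 + 11713/3 = 53761/3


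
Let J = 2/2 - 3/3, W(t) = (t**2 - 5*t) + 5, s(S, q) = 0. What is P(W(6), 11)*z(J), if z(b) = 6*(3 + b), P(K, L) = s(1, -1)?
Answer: 0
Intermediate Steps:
W(t) = 5 + t**2 - 5*t
P(K, L) = 0
J = 0 (J = 2*(1/2) - 3*1/3 = 1 - 1 = 0)
z(b) = 18 + 6*b
P(W(6), 11)*z(J) = 0*(18 + 6*0) = 0*(18 + 0) = 0*18 = 0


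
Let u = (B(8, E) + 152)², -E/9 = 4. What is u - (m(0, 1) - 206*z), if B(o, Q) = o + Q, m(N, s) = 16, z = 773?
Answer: 174598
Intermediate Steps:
E = -36 (E = -9*4 = -36)
B(o, Q) = Q + o
u = 15376 (u = ((-36 + 8) + 152)² = (-28 + 152)² = 124² = 15376)
u - (m(0, 1) - 206*z) = 15376 - (16 - 206*773) = 15376 - (16 - 159238) = 15376 - 1*(-159222) = 15376 + 159222 = 174598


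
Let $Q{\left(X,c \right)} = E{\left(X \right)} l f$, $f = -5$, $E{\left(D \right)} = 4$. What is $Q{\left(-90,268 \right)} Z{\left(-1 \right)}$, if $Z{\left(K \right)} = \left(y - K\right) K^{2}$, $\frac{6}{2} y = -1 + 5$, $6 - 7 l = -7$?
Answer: $- \frac{260}{3} \approx -86.667$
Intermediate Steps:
$l = \frac{13}{7}$ ($l = \frac{6}{7} - -1 = \frac{6}{7} + 1 = \frac{13}{7} \approx 1.8571$)
$y = \frac{4}{3}$ ($y = \frac{-1 + 5}{3} = \frac{1}{3} \cdot 4 = \frac{4}{3} \approx 1.3333$)
$Q{\left(X,c \right)} = - \frac{260}{7}$ ($Q{\left(X,c \right)} = 4 \cdot \frac{13}{7} \left(-5\right) = \frac{52}{7} \left(-5\right) = - \frac{260}{7}$)
$Z{\left(K \right)} = K^{2} \left(\frac{4}{3} - K\right)$ ($Z{\left(K \right)} = \left(\frac{4}{3} - K\right) K^{2} = K^{2} \left(\frac{4}{3} - K\right)$)
$Q{\left(-90,268 \right)} Z{\left(-1 \right)} = - \frac{260 \left(-1\right)^{2} \left(\frac{4}{3} - -1\right)}{7} = - \frac{260 \cdot 1 \left(\frac{4}{3} + 1\right)}{7} = - \frac{260 \cdot 1 \cdot \frac{7}{3}}{7} = \left(- \frac{260}{7}\right) \frac{7}{3} = - \frac{260}{3}$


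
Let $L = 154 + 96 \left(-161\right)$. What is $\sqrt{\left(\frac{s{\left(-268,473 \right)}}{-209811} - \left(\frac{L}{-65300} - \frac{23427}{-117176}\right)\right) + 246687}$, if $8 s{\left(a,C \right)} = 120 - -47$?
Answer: $\frac{\sqrt{10558014724211849445505259949}}{206879940330} \approx 496.68$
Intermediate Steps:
$s{\left(a,C \right)} = \frac{167}{8}$ ($s{\left(a,C \right)} = \frac{120 - -47}{8} = \frac{120 + 47}{8} = \frac{1}{8} \cdot 167 = \frac{167}{8}$)
$L = -15302$ ($L = 154 - 15456 = -15302$)
$\sqrt{\left(\frac{s{\left(-268,473 \right)}}{-209811} - \left(\frac{L}{-65300} - \frac{23427}{-117176}\right)\right) + 246687} = \sqrt{\left(\frac{167}{8 \left(-209811\right)} - \left(- \frac{15302}{-65300} - \frac{23427}{-117176}\right)\right) + 246687} = \sqrt{\left(\frac{167}{8} \left(- \frac{1}{209811}\right) - \left(\left(-15302\right) \left(- \frac{1}{65300}\right) - - \frac{23427}{117176}\right)\right) + 246687} = \sqrt{\left(- \frac{167}{1678488} - \left(\frac{7651}{32650} + \frac{23427}{117176}\right)\right) + 246687} = \sqrt{\left(- \frac{167}{1678488} - \frac{830702563}{1912898200}\right) + 246687} = \sqrt{- \frac{898610655647}{2068799403300} + 246687} = \sqrt{\frac{510345019791211453}{2068799403300}} = \frac{\sqrt{10558014724211849445505259949}}{206879940330}$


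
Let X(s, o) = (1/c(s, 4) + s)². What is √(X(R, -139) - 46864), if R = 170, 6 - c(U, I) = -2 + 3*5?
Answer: I*√882615/7 ≈ 134.21*I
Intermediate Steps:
c(U, I) = -7 (c(U, I) = 6 - (-2 + 3*5) = 6 - (-2 + 15) = 6 - 1*13 = 6 - 13 = -7)
X(s, o) = (-⅐ + s)² (X(s, o) = (1/(-7) + s)² = (-⅐ + s)²)
√(X(R, -139) - 46864) = √((1 - 7*170)²/49 - 46864) = √((1 - 1190)²/49 - 46864) = √((1/49)*(-1189)² - 46864) = √((1/49)*1413721 - 46864) = √(1413721/49 - 46864) = √(-882615/49) = I*√882615/7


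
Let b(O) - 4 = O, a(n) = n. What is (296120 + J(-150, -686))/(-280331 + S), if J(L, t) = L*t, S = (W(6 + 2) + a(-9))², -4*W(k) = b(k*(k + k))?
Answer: -399020/278567 ≈ -1.4324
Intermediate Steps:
b(O) = 4 + O
W(k) = -1 - k²/2 (W(k) = -(4 + k*(k + k))/4 = -(4 + k*(2*k))/4 = -(4 + 2*k²)/4 = -1 - k²/2)
S = 1764 (S = ((-1 - (6 + 2)²/2) - 9)² = ((-1 - ½*8²) - 9)² = ((-1 - ½*64) - 9)² = ((-1 - 32) - 9)² = (-33 - 9)² = (-42)² = 1764)
(296120 + J(-150, -686))/(-280331 + S) = (296120 - 150*(-686))/(-280331 + 1764) = (296120 + 102900)/(-278567) = 399020*(-1/278567) = -399020/278567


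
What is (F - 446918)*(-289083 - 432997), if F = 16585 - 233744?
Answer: 479516720160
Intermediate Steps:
F = -217159
(F - 446918)*(-289083 - 432997) = (-217159 - 446918)*(-289083 - 432997) = -664077*(-722080) = 479516720160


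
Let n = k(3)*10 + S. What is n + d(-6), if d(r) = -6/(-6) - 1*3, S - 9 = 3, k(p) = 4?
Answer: 50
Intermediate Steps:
S = 12 (S = 9 + 3 = 12)
d(r) = -2 (d(r) = -6*(-1/6) - 3 = 1 - 3 = -2)
n = 52 (n = 4*10 + 12 = 40 + 12 = 52)
n + d(-6) = 52 - 2 = 50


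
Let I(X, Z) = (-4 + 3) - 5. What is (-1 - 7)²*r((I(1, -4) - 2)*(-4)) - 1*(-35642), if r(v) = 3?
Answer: 35834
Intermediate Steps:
I(X, Z) = -6 (I(X, Z) = -1 - 5 = -6)
(-1 - 7)²*r((I(1, -4) - 2)*(-4)) - 1*(-35642) = (-1 - 7)²*3 - 1*(-35642) = (-8)²*3 + 35642 = 64*3 + 35642 = 192 + 35642 = 35834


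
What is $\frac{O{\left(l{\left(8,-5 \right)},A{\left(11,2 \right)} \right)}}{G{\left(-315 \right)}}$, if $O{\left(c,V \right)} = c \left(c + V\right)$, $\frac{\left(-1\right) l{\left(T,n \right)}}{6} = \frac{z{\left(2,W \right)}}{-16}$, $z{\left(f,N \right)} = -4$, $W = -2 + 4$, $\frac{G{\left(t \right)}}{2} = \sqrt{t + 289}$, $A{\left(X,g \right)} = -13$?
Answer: $- \frac{87 i \sqrt{26}}{208} \approx - 2.1328 i$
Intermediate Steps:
$G{\left(t \right)} = 2 \sqrt{289 + t}$ ($G{\left(t \right)} = 2 \sqrt{t + 289} = 2 \sqrt{289 + t}$)
$W = 2$
$l{\left(T,n \right)} = - \frac{3}{2}$ ($l{\left(T,n \right)} = - 6 \left(- \frac{4}{-16}\right) = - 6 \left(\left(-4\right) \left(- \frac{1}{16}\right)\right) = \left(-6\right) \frac{1}{4} = - \frac{3}{2}$)
$O{\left(c,V \right)} = c \left(V + c\right)$
$\frac{O{\left(l{\left(8,-5 \right)},A{\left(11,2 \right)} \right)}}{G{\left(-315 \right)}} = \frac{\left(- \frac{3}{2}\right) \left(-13 - \frac{3}{2}\right)}{2 \sqrt{289 - 315}} = \frac{\left(- \frac{3}{2}\right) \left(- \frac{29}{2}\right)}{2 \sqrt{-26}} = \frac{87}{4 \cdot 2 i \sqrt{26}} = \frac{87 \left(- \frac{i \sqrt{26}}{52}\right)}{4} = - \frac{87 i \sqrt{26}}{208}$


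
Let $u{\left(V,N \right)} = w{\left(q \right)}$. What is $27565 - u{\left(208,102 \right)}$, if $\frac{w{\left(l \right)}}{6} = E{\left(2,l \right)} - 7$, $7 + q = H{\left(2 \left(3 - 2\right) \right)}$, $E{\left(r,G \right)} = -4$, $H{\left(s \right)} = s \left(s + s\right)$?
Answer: $27631$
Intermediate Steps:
$H{\left(s \right)} = 2 s^{2}$ ($H{\left(s \right)} = s 2 s = 2 s^{2}$)
$q = 1$ ($q = -7 + 2 \left(2 \left(3 - 2\right)\right)^{2} = -7 + 2 \left(2 \cdot 1\right)^{2} = -7 + 2 \cdot 2^{2} = -7 + 2 \cdot 4 = -7 + 8 = 1$)
$w{\left(l \right)} = -66$ ($w{\left(l \right)} = 6 \left(-4 - 7\right) = 6 \left(-11\right) = -66$)
$u{\left(V,N \right)} = -66$
$27565 - u{\left(208,102 \right)} = 27565 - -66 = 27565 + 66 = 27631$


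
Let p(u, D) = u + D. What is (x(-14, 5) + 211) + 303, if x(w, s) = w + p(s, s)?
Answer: 510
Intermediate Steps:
p(u, D) = D + u
x(w, s) = w + 2*s (x(w, s) = w + (s + s) = w + 2*s)
(x(-14, 5) + 211) + 303 = ((-14 + 2*5) + 211) + 303 = ((-14 + 10) + 211) + 303 = (-4 + 211) + 303 = 207 + 303 = 510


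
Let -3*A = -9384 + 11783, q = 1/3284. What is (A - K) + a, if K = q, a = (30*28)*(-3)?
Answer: -32705359/9852 ≈ -3319.7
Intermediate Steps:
a = -2520 (a = 840*(-3) = -2520)
q = 1/3284 ≈ 0.00030451
K = 1/3284 ≈ 0.00030451
A = -2399/3 (A = -(-9384 + 11783)/3 = -⅓*2399 = -2399/3 ≈ -799.67)
(A - K) + a = (-2399/3 - 1*1/3284) - 2520 = (-2399/3 - 1/3284) - 2520 = -7878319/9852 - 2520 = -32705359/9852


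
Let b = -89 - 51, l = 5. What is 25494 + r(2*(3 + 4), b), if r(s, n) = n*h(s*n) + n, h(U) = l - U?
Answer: -249746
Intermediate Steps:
h(U) = 5 - U
b = -140
r(s, n) = n + n*(5 - n*s) (r(s, n) = n*(5 - s*n) + n = n*(5 - n*s) + n = n + n*(5 - n*s))
25494 + r(2*(3 + 4), b) = 25494 - 140*(6 - 1*(-140)*2*(3 + 4)) = 25494 - 140*(6 - 1*(-140)*2*7) = 25494 - 140*(6 - 1*(-140)*14) = 25494 - 140*(6 + 1960) = 25494 - 140*1966 = 25494 - 275240 = -249746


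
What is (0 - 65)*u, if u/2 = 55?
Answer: -7150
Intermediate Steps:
u = 110 (u = 2*55 = 110)
(0 - 65)*u = (0 - 65)*110 = -65*110 = -7150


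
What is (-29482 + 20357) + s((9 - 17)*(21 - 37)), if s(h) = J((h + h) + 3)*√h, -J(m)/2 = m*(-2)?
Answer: -9125 + 8288*√2 ≈ 2596.0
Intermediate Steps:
J(m) = 4*m (J(m) = -2*m*(-2) = -(-4)*m = 4*m)
s(h) = √h*(12 + 8*h) (s(h) = (4*((h + h) + 3))*√h = (4*(2*h + 3))*√h = (4*(3 + 2*h))*√h = (12 + 8*h)*√h = √h*(12 + 8*h))
(-29482 + 20357) + s((9 - 17)*(21 - 37)) = (-29482 + 20357) + √((9 - 17)*(21 - 37))*(12 + 8*((9 - 17)*(21 - 37))) = -9125 + √(-8*(-16))*(12 + 8*(-8*(-16))) = -9125 + √128*(12 + 8*128) = -9125 + (8*√2)*(12 + 1024) = -9125 + (8*√2)*1036 = -9125 + 8288*√2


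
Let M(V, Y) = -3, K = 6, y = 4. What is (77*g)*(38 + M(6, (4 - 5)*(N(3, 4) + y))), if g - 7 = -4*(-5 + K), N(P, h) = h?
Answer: 8085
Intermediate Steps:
g = 3 (g = 7 - 4*(-5 + 6) = 7 - 4*1 = 7 - 4 = 3)
(77*g)*(38 + M(6, (4 - 5)*(N(3, 4) + y))) = (77*3)*(38 - 3) = 231*35 = 8085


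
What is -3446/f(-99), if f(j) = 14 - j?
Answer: -3446/113 ≈ -30.496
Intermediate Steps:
-3446/f(-99) = -3446/(14 - 1*(-99)) = -3446/(14 + 99) = -3446/113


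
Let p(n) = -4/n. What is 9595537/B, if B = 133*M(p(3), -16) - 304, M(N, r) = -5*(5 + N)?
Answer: -28786611/8227 ≈ -3499.0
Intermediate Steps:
M(N, r) = -25 - 5*N
B = -8227/3 (B = 133*(-25 - (-20)/3) - 304 = 133*(-25 - 5*(-4/3)) - 304 = 133*(-25 + 20/3) - 304 = 133*(-55/3) - 304 = -7315/3 - 304 = -8227/3 ≈ -2742.3)
9595537/B = 9595537/(-8227/3) = 9595537*(-3/8227) = -28786611/8227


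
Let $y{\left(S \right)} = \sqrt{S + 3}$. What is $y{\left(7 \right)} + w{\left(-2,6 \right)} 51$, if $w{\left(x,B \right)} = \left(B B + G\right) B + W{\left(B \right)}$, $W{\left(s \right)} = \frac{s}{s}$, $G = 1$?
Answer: $11373 + \sqrt{10} \approx 11376.0$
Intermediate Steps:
$W{\left(s \right)} = 1$
$y{\left(S \right)} = \sqrt{3 + S}$
$w{\left(x,B \right)} = 1 + B \left(1 + B^{2}\right)$ ($w{\left(x,B \right)} = \left(B B + 1\right) B + 1 = \left(B^{2} + 1\right) B + 1 = \left(1 + B^{2}\right) B + 1 = B \left(1 + B^{2}\right) + 1 = 1 + B \left(1 + B^{2}\right)$)
$y{\left(7 \right)} + w{\left(-2,6 \right)} 51 = \sqrt{3 + 7} + \left(1 + 6 + 6^{3}\right) 51 = \sqrt{10} + \left(1 + 6 + 216\right) 51 = \sqrt{10} + 223 \cdot 51 = \sqrt{10} + 11373 = 11373 + \sqrt{10}$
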